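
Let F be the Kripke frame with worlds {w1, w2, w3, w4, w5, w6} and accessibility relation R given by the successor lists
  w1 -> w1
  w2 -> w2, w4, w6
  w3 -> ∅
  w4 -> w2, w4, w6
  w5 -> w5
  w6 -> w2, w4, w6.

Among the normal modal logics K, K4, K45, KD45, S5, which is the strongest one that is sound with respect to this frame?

Transitive (axiom 4): yes — every two-step R-path is closed by a direct edge.
Euclidean (axiom 5): yes — any two successors of a common world are R-related.
Serial (axiom D): no — w3 has no R-successor.
Reflexive (axiom T): no — w3 is not related to itself.
So F validates K, K4, K45; KD45 would additionally require R to be serial. The strongest is K45.

K45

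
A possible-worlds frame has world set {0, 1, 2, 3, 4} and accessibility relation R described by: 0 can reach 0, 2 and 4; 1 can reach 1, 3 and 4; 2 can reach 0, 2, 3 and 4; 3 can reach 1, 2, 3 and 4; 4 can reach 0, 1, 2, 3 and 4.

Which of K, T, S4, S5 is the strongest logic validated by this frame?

T

Reflexive (axiom T): yes — every world is R-related to itself.
Transitive (axiom 4): no — 0 R 2 and 2 R 3, but not 0 R 3.
Euclidean (axiom 5): no — 2 R 0 and 2 R 3, but not 0 R 3.
So F validates K, T; S4 would additionally require R to be transitive. The strongest is T.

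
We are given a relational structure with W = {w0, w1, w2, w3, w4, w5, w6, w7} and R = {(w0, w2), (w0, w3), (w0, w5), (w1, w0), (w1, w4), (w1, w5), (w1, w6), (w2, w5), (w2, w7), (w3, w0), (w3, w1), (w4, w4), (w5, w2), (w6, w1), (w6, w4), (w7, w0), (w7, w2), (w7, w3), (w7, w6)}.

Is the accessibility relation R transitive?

Transitive: no — w0 R w2 and w2 R w7, but not w0 R w7.

No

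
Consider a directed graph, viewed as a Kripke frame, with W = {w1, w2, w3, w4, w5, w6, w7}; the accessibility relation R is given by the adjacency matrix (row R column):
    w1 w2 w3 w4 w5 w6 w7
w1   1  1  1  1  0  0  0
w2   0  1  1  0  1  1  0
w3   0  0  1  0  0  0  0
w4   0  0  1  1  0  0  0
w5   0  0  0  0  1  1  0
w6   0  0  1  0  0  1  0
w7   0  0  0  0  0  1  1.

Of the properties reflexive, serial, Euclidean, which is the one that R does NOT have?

Euclidean

Reflexive: yes — every world is R-related to itself.
Serial: yes — every world has a successor (e.g. w1 R w1).
Euclidean: no — w1 R w2 and w1 R w4, but not w2 R w4.
Only Euclidean fails.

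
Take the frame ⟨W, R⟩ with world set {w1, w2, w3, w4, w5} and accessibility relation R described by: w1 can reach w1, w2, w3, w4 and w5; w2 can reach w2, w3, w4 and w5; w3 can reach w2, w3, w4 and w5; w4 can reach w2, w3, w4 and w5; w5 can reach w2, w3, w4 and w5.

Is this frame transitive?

Transitive: yes — every two-step R-path is closed by a direct edge.

Yes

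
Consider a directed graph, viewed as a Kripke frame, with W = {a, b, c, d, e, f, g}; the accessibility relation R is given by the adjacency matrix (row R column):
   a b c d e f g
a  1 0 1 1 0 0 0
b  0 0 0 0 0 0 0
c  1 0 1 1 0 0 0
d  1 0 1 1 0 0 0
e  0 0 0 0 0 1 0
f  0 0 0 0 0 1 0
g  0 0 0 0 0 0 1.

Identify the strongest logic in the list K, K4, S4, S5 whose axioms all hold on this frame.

K4

Transitive (axiom 4): yes — every two-step R-path is closed by a direct edge.
Reflexive (axiom T): no — b is not related to itself.
Euclidean (axiom 5): yes — any two successors of a common world are R-related.
So F validates K, K4; S4 would additionally require R to be reflexive. The strongest is K4.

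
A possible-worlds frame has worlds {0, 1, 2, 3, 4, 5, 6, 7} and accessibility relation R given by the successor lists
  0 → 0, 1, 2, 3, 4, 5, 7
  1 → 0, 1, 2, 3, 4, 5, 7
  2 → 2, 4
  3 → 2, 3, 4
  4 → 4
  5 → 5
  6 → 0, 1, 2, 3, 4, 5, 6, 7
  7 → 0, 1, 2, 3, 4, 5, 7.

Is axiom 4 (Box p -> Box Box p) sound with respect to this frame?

Yes

Axiom 4 corresponds to the accessibility relation being transitive.
Transitive: yes — every two-step R-path is closed by a direct edge.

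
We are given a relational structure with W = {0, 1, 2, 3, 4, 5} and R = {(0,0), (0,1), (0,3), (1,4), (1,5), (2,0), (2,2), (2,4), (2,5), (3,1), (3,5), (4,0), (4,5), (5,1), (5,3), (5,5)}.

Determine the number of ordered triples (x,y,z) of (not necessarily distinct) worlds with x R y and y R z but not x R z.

17

Enumerating: (0,1,4), (0,1,5), (0,3,5), (1,4,0), (1,5,1), (1,5,3), (2,0,1), (2,0,3), (2,5,1), (2,5,3), (3,1,4), (3,5,3), (4,0,1), (4,0,3), (4,5,1), (4,5,3), (5,1,4).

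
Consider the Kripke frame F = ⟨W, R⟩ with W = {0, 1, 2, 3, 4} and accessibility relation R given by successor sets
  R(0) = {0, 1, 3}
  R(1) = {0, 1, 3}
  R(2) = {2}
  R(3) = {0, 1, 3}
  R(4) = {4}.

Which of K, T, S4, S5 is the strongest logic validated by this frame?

Reflexive (axiom T): yes — every world is R-related to itself.
Transitive (axiom 4): yes — every two-step R-path is closed by a direct edge.
Euclidean (axiom 5): yes — any two successors of a common world are R-related.
So F validates K, T, S4, S5. The strongest is S5.

S5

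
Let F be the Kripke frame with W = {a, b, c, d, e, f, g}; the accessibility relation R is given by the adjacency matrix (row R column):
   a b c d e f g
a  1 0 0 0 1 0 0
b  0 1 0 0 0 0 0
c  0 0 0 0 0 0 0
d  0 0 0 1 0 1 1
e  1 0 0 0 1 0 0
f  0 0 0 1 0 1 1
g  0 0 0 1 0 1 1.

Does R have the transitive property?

Transitive: yes — every two-step R-path is closed by a direct edge.

Yes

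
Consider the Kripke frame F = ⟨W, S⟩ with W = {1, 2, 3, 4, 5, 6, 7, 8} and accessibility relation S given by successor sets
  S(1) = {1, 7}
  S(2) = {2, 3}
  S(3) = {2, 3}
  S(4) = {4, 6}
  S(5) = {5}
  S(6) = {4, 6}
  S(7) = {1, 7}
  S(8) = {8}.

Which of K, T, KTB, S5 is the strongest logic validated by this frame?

Reflexive (axiom T): yes — every world is S-related to itself.
Symmetric (axiom B): yes — every pair in S has its reverse in S.
Euclidean (axiom 5): yes — any two successors of a common world are S-related.
So F validates K, T, KTB, S5. The strongest is S5.

S5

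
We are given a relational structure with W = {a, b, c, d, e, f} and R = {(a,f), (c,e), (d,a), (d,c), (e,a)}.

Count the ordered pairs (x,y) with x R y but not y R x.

Enumerating: (a,f), (c,e), (d,a), (d,c), (e,a).

5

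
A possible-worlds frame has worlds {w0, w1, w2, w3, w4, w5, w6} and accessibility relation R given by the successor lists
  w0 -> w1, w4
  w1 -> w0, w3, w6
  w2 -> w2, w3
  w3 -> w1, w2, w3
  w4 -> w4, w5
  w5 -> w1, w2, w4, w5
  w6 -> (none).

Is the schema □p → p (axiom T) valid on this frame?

By correspondence theory, T is valid on a frame iff R is reflexive.
Reflexive: no — w0 is not related to itself.

No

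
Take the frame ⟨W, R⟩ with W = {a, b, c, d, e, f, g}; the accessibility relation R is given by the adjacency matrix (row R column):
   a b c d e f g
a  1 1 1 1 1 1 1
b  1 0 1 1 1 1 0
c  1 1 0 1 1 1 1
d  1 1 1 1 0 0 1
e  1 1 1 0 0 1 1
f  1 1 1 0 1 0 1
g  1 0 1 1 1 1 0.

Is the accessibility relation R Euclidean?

Euclidean: no — a R b and a R g, but not b R g.

No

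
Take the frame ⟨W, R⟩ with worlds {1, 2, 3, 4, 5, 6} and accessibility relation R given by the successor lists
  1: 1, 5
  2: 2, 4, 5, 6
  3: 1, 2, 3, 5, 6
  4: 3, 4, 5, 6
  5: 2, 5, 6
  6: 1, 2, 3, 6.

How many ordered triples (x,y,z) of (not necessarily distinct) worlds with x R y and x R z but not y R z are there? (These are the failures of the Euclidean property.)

24

Enumerating: (1,5,1), (2,4,2), (2,5,4), (2,6,4), (2,6,5), (3,1,2), (3,1,3), (3,1,6), (3,2,1), (3,2,3), (3,5,1), (3,5,3), … and 12 more.
Total: 24.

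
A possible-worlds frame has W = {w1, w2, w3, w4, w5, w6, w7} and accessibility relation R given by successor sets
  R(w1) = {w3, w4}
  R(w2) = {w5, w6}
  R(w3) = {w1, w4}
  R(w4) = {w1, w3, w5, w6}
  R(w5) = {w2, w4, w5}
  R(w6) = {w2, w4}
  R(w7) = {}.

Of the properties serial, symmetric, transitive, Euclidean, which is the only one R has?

symmetric

Serial: no — w7 has no R-successor.
Symmetric: yes — every pair in R has its reverse in R.
Transitive: no — w1 R w4 and w4 R w5, but not w1 R w5.
Euclidean: no — w2 R w5 and w2 R w6, but not w5 R w6.
Only symmetric holds.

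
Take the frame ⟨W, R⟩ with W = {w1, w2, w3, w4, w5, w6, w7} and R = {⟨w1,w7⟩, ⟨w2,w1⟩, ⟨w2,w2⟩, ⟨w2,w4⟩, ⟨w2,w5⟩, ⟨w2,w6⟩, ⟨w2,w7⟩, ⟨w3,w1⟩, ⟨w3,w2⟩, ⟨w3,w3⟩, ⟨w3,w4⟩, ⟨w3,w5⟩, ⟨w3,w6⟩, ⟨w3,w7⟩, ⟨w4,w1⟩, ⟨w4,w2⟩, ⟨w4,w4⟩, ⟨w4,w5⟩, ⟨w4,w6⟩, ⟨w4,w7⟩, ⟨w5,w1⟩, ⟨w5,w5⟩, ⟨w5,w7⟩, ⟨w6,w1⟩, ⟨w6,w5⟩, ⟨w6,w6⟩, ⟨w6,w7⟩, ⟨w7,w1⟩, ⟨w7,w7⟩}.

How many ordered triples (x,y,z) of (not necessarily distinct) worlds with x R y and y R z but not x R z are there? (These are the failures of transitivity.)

Enumerating: (w1,w7,w1).

1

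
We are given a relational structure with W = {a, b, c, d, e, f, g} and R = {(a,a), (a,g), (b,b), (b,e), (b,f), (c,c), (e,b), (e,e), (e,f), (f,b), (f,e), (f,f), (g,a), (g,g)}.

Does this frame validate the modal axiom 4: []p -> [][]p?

Axiom 4 corresponds to the accessibility relation being transitive.
Transitive: yes — every two-step R-path is closed by a direct edge.

Yes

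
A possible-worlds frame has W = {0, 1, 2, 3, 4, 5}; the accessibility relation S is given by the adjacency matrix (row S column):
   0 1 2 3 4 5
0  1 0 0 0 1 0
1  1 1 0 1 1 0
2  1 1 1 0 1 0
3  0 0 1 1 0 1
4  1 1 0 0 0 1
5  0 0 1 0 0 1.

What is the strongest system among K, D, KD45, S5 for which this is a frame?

Serial (axiom D): yes — every world has a successor (e.g. 0 S 0).
Euclidean (axiom 5): no — 1 S 0 and 1 S 3, but not 0 S 3.
Transitive (axiom 4): no — 0 S 4 and 4 S 1, but not 0 S 1.
Reflexive (axiom T): no — 4 is not related to itself.
So F validates K, D; KD45 would additionally require S to be Euclidean and transitive. The strongest is D.

D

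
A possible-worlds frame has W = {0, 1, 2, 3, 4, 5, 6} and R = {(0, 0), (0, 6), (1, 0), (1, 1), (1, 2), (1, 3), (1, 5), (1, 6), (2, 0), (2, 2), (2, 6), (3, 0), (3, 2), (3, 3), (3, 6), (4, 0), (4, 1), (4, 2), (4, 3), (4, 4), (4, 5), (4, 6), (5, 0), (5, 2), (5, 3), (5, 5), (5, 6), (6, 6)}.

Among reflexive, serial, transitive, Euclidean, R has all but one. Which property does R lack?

Reflexive: yes — every world is R-related to itself.
Serial: yes — every world has a successor (e.g. 0 R 0).
Transitive: yes — every two-step R-path is closed by a direct edge.
Euclidean: no — 1 R 0 and 1 R 2, but not 0 R 2.
Only Euclidean fails.

Euclidean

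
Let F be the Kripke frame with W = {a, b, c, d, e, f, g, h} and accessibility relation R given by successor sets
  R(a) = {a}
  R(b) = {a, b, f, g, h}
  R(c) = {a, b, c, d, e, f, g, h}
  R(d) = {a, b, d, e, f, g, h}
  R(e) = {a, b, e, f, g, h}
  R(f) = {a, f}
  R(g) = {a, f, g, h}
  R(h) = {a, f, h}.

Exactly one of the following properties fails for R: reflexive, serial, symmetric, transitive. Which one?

Reflexive: yes — every world is R-related to itself.
Serial: yes — every world has a successor (e.g. a R a).
Symmetric: no — b R a but not a R b.
Transitive: yes — every two-step R-path is closed by a direct edge.
Only symmetric fails.

symmetric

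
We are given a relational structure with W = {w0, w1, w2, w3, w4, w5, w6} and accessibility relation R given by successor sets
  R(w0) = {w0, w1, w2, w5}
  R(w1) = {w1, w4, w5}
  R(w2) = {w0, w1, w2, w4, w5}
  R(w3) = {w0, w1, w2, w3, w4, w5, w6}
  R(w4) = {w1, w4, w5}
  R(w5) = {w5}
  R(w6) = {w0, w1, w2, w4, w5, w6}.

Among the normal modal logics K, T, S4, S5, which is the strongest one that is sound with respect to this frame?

Reflexive (axiom T): yes — every world is R-related to itself.
Transitive (axiom 4): no — w0 R w1 and w1 R w4, but not w0 R w4.
Euclidean (axiom 5): no — w0 R w1 and w0 R w2, but not w1 R w2.
So F validates K, T; S4 would additionally require R to be transitive. The strongest is T.

T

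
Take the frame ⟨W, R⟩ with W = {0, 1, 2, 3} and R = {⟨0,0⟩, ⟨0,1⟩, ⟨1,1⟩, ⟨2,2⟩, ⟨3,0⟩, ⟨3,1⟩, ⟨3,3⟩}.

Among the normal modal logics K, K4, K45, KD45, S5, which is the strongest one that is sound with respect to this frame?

K4

Transitive (axiom 4): yes — every two-step R-path is closed by a direct edge.
Euclidean (axiom 5): no — 3 R 1 and 3 R 0, but not 1 R 0.
Serial (axiom D): yes — every world has a successor (e.g. 0 R 0).
Reflexive (axiom T): yes — every world is R-related to itself.
So F validates K, K4; K45 would additionally require R to be Euclidean. The strongest is K4.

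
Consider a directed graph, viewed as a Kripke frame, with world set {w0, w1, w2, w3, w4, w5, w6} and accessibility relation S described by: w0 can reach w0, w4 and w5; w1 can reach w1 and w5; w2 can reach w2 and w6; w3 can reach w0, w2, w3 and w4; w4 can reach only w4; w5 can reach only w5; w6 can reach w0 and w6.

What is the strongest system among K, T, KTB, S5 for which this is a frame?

T

Reflexive (axiom T): yes — every world is S-related to itself.
Symmetric (axiom B): no — w0 S w4 but not w4 S w0.
Euclidean (axiom 5): no — w0 S w4 and w0 S w5, but not w4 S w5.
So F validates K, T; KTB would additionally require S to be symmetric. The strongest is T.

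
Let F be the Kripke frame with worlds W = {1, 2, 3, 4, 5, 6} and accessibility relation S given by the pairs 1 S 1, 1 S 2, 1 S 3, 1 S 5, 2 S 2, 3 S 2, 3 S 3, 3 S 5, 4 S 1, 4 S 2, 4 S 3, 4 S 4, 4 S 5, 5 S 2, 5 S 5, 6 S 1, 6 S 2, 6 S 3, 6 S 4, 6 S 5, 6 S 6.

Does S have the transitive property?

Yes

Transitive: yes — every two-step S-path is closed by a direct edge.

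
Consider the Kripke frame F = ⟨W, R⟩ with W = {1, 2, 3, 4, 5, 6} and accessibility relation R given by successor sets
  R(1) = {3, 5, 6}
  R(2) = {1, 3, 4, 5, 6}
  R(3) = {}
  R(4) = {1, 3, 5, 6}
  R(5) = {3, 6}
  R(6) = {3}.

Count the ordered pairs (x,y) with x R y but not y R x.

Enumerating: (1,3), (1,5), (1,6), (2,1), (2,3), (2,4), (2,5), (2,6), (4,1), (4,3), (4,5), (4,6), (5,3), (5,6), (6,3).

15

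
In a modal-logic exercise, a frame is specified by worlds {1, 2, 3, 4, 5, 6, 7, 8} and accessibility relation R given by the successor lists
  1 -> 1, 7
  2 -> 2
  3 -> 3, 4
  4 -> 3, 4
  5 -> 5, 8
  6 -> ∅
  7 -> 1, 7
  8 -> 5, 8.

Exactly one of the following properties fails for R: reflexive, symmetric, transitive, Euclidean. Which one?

reflexive

Reflexive: no — 6 is not related to itself.
Symmetric: yes — every pair in R has its reverse in R.
Transitive: yes — every two-step R-path is closed by a direct edge.
Euclidean: yes — any two successors of a common world are R-related.
Only reflexive fails.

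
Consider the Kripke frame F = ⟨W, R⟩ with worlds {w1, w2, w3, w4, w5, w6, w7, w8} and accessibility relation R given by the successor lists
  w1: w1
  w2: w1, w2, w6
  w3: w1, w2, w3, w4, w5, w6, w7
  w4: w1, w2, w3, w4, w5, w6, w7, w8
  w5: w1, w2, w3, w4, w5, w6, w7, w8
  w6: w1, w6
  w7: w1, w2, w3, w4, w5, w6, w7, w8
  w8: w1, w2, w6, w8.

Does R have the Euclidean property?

No

Euclidean: no — w2 R w1 and w2 R w6, but not w1 R w6.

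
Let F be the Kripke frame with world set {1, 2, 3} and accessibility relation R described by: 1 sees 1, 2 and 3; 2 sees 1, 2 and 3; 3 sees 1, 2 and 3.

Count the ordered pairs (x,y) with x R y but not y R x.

0

R is symmetric; there are no such tuples.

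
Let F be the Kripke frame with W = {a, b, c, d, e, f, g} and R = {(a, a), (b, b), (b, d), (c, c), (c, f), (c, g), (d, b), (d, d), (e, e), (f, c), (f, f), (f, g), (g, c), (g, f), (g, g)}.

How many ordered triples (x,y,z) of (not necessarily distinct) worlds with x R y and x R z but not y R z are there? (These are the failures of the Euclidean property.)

R is Euclidean; there are no such tuples.

0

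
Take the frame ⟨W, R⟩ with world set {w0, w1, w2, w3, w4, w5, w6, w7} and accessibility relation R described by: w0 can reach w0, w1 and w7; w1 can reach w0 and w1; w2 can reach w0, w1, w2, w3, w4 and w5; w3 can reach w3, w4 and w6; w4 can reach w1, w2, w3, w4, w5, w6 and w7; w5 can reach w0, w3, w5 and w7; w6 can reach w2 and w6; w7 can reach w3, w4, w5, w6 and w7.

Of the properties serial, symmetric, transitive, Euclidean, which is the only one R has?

serial

Serial: yes — every world has a successor (e.g. w0 R w0).
Symmetric: no — w0 R w7 but not w7 R w0.
Transitive: no — w0 R w7 and w7 R w3, but not w0 R w3.
Euclidean: no — w0 R w1 and w0 R w7, but not w1 R w7.
Only serial holds.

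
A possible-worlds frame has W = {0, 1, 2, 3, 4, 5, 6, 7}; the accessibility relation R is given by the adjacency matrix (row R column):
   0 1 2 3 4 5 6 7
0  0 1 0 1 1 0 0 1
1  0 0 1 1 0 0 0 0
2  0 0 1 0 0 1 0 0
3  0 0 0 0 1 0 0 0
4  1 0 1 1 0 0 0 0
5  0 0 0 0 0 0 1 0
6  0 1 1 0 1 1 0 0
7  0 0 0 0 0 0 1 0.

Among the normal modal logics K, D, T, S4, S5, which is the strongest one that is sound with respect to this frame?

Serial (axiom D): yes — every world has a successor (e.g. 0 R 1).
Reflexive (axiom T): no — 0 is not related to itself.
Transitive (axiom 4): no — 0 R 1 and 1 R 2, but not 0 R 2.
Euclidean (axiom 5): no — 0 R 1 and 0 R 4, but not 1 R 4.
So F validates K, D; T would additionally require R to be reflexive. The strongest is D.

D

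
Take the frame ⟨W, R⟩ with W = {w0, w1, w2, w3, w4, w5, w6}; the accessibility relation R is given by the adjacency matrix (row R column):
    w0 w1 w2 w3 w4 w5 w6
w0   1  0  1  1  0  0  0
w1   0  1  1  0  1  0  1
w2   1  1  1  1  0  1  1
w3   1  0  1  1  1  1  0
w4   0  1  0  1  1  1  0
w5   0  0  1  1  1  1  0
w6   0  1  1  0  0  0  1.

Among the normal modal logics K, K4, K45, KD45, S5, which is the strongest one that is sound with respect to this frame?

K

Transitive (axiom 4): no — w0 R w2 and w2 R w1, but not w0 R w1.
Euclidean (axiom 5): no — w1 R w2 and w1 R w4, but not w2 R w4.
Serial (axiom D): yes — every world has a successor (e.g. w0 R w0).
Reflexive (axiom T): yes — every world is R-related to itself.
So F validates K; K4 would additionally require R to be transitive. The strongest is K.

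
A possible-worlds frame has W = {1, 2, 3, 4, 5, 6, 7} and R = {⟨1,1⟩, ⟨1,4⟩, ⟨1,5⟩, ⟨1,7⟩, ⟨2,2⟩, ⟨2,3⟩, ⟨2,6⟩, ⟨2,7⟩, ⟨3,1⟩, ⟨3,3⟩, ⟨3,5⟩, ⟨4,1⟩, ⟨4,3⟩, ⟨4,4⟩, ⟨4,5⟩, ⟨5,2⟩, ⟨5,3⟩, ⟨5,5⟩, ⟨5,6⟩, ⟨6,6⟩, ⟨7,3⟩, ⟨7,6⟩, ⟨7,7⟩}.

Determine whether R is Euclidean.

No

Euclidean: no — 1 R 4 and 1 R 7, but not 4 R 7.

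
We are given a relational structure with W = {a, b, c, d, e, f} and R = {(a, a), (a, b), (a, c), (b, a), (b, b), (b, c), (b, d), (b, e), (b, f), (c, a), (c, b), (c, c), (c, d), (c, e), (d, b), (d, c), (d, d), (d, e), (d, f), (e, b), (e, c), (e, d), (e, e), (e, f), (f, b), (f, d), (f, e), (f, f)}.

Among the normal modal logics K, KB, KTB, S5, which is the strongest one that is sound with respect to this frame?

KTB

Symmetric (axiom B): yes — every pair in R has its reverse in R.
Reflexive (axiom T): yes — every world is R-related to itself.
Euclidean (axiom 5): no — b R a and b R d, but not a R d.
So F validates K, KB, KTB; S5 would additionally require R to be Euclidean. The strongest is KTB.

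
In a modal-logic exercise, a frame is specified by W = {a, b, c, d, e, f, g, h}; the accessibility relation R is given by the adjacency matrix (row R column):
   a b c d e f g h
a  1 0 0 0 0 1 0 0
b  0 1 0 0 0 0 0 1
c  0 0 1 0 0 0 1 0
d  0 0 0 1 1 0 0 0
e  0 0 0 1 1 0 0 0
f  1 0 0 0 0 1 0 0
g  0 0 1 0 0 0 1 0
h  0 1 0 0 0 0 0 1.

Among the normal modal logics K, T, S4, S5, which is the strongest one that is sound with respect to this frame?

Reflexive (axiom T): yes — every world is R-related to itself.
Transitive (axiom 4): yes — every two-step R-path is closed by a direct edge.
Euclidean (axiom 5): yes — any two successors of a common world are R-related.
So F validates K, T, S4, S5. The strongest is S5.

S5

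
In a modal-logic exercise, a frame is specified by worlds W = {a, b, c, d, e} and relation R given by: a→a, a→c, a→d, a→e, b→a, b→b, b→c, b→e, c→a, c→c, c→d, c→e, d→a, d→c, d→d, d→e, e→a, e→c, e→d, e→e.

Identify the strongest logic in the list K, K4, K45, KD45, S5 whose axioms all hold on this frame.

Transitive (axiom 4): no — b R a and a R d, but not b R d.
Euclidean (axiom 5): no — b R a and b R b, but not a R b.
Serial (axiom D): yes — every world has a successor (e.g. a R a).
Reflexive (axiom T): yes — every world is R-related to itself.
So F validates K; K4 would additionally require R to be transitive. The strongest is K.

K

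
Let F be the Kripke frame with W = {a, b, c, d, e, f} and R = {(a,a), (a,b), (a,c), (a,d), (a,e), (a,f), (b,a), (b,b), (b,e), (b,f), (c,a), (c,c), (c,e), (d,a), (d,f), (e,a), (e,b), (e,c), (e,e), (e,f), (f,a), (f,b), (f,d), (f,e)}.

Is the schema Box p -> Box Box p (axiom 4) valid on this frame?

No

Axiom 4 corresponds to the accessibility relation being transitive.
Transitive: no — b R a and a R c, but not b R c.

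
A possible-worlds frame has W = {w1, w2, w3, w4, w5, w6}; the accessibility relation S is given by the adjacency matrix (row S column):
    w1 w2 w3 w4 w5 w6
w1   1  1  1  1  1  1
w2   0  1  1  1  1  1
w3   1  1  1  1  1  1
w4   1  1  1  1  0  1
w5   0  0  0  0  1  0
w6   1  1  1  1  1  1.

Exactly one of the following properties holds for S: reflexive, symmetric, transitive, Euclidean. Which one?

Reflexive: yes — every world is S-related to itself.
Symmetric: no — w1 S w2 but not w2 S w1.
Transitive: no — w2 S w3 and w3 S w1, but not w2 S w1.
Euclidean: no — w1 S w4 and w1 S w5, but not w4 S w5.
Only reflexive holds.

reflexive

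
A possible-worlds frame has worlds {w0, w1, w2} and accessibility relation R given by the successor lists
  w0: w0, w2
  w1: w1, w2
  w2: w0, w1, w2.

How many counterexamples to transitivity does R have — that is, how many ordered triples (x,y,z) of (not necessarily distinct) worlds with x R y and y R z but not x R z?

2

Enumerating: (w0,w2,w1), (w1,w2,w0).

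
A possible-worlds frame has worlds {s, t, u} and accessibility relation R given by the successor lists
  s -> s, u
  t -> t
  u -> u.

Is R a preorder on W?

Yes

Reflexive: yes — every world is R-related to itself.
Transitive: yes — every two-step R-path is closed by a direct edge.
So R is a preorder.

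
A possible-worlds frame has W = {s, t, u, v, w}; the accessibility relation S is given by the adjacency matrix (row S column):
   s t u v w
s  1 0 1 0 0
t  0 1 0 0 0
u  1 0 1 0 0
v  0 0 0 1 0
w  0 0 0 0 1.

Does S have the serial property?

Yes

Serial: yes — every world has a successor (e.g. s S s).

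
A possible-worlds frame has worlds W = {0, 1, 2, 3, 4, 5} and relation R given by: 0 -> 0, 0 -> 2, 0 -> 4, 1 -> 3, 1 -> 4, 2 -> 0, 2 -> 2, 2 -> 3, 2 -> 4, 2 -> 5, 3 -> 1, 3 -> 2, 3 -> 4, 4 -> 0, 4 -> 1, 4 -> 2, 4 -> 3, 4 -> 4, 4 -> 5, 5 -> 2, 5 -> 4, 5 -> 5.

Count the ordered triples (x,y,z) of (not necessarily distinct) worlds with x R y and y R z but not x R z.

25

Enumerating: (0,2,3), (0,2,5), (0,4,1), (0,4,3), (0,4,5), (1,3,1), (1,3,2), (1,4,0), (1,4,1), (1,4,2), (1,4,5), (2,3,1), … and 13 more.
Total: 25.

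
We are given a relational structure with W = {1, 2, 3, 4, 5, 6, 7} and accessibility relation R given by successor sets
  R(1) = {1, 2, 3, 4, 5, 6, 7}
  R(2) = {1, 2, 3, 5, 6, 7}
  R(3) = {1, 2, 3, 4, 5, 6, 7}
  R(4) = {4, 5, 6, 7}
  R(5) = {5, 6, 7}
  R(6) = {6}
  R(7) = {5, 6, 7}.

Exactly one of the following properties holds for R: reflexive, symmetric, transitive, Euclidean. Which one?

Reflexive: yes — every world is R-related to itself.
Symmetric: no — 1 R 4 but not 4 R 1.
Transitive: no — 2 R 1 and 1 R 4, but not 2 R 4.
Euclidean: no — 1 R 2 and 1 R 4, but not 2 R 4.
Only reflexive holds.

reflexive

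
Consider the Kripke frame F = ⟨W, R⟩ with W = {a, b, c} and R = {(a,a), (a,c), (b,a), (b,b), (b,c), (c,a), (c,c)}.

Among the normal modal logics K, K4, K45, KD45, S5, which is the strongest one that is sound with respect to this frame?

K4

Transitive (axiom 4): yes — every two-step R-path is closed by a direct edge.
Euclidean (axiom 5): no — b R a and b R b, but not a R b.
Serial (axiom D): yes — every world has a successor (e.g. a R a).
Reflexive (axiom T): yes — every world is R-related to itself.
So F validates K, K4; K45 would additionally require R to be Euclidean. The strongest is K4.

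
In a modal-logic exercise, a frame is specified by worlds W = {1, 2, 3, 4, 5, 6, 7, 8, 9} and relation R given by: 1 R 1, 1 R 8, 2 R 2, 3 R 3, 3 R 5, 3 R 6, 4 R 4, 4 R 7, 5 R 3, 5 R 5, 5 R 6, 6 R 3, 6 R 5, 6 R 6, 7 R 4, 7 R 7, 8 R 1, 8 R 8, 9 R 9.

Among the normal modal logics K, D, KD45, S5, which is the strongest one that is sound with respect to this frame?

S5

Serial (axiom D): yes — every world has a successor (e.g. 1 R 1).
Euclidean (axiom 5): yes — any two successors of a common world are R-related.
Transitive (axiom 4): yes — every two-step R-path is closed by a direct edge.
Reflexive (axiom T): yes — every world is R-related to itself.
So F validates K, D, KD45, S5. The strongest is S5.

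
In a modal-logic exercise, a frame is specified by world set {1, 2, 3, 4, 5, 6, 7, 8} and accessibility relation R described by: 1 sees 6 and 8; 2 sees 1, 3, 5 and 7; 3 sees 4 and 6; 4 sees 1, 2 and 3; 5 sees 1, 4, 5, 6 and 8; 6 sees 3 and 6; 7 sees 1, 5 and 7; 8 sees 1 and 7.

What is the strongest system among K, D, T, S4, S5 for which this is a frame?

D

Serial (axiom D): yes — every world has a successor (e.g. 1 R 6).
Reflexive (axiom T): no — 1 is not related to itself.
Transitive (axiom 4): no — 1 R 6 and 6 R 3, but not 1 R 3.
Euclidean (axiom 5): no — 1 R 6 and 1 R 8, but not 6 R 8.
So F validates K, D; T would additionally require R to be reflexive. The strongest is D.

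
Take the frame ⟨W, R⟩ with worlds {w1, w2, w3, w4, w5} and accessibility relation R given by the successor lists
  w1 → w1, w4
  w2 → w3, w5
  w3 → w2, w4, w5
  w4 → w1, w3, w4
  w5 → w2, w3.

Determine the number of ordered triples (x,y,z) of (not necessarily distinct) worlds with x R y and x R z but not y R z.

13

Enumerating: (w2,w3,w3), (w2,w5,w5), (w3,w2,w2), (w3,w2,w4), (w3,w4,w2), (w3,w4,w5), (w3,w5,w4), (w3,w5,w5), (w4,w1,w3), (w4,w3,w1), (w4,w3,w3), (w5,w2,w2), (w5,w3,w3).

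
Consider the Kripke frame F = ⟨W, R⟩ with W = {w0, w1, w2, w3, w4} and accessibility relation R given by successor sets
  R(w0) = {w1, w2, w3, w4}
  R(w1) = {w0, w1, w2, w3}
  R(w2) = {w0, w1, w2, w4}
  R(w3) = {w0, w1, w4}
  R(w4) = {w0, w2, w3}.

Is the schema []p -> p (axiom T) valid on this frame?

No

By correspondence theory, T is valid on a frame iff R is reflexive.
Reflexive: no — w0 is not related to itself.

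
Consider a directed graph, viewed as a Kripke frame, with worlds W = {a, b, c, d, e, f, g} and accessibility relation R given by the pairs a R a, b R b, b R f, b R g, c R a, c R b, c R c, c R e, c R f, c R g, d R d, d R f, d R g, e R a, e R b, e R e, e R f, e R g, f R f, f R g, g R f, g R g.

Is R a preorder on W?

Yes

Reflexive: yes — every world is R-related to itself.
Transitive: yes — every two-step R-path is closed by a direct edge.
So R is a preorder.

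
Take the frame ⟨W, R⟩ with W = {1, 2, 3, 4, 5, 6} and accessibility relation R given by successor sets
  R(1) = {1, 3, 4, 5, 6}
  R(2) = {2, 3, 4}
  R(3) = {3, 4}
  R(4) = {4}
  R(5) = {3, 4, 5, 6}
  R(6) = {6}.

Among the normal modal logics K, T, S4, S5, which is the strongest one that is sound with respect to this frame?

S4

Reflexive (axiom T): yes — every world is R-related to itself.
Transitive (axiom 4): yes — every two-step R-path is closed by a direct edge.
Euclidean (axiom 5): no — 1 R 3 and 1 R 5, but not 3 R 5.
So F validates K, T, S4; S5 would additionally require R to be Euclidean. The strongest is S4.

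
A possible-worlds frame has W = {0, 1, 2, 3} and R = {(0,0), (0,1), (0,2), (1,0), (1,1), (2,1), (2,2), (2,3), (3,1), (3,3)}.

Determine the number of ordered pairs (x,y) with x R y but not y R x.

4

Enumerating: (0,2), (2,1), (2,3), (3,1).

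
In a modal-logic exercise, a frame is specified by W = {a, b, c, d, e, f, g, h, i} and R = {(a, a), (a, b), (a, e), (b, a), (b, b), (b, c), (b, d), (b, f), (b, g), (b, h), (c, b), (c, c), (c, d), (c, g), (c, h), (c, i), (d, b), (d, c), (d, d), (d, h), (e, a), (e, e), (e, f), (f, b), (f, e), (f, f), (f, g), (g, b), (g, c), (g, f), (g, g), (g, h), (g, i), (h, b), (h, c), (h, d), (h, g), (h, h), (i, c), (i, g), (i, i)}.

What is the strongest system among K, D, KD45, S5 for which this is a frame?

D

Serial (axiom D): yes — every world has a successor (e.g. a R a).
Euclidean (axiom 5): no — a R b and a R e, but not b R e.
Transitive (axiom 4): no — a R b and b R c, but not a R c.
Reflexive (axiom T): yes — every world is R-related to itself.
So F validates K, D; KD45 would additionally require R to be Euclidean and transitive. The strongest is D.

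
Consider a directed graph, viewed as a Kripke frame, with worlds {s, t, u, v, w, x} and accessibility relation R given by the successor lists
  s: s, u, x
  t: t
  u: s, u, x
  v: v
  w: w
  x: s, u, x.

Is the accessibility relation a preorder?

Reflexive: yes — every world is R-related to itself.
Transitive: yes — every two-step R-path is closed by a direct edge.
So R is a preorder.

Yes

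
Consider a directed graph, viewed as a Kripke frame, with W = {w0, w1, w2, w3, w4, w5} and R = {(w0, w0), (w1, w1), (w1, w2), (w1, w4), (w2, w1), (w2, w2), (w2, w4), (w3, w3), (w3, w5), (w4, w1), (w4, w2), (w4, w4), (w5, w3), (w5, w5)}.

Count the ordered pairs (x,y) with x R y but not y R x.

0

R is symmetric; there are no such tuples.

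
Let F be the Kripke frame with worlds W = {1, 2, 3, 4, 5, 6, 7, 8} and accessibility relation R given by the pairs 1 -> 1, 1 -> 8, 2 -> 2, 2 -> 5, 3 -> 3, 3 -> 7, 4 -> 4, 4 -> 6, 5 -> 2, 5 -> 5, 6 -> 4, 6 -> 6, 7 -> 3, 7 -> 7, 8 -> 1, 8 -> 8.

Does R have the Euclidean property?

Euclidean: yes — any two successors of a common world are R-related.

Yes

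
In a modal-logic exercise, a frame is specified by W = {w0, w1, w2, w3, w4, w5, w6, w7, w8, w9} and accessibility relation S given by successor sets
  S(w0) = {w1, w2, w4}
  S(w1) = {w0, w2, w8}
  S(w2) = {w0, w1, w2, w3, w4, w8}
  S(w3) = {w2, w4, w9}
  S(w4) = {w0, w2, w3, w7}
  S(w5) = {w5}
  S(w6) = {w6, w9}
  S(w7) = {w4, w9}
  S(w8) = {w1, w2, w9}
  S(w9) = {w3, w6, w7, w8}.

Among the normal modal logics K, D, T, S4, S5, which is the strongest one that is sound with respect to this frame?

D

Serial (axiom D): yes — every world has a successor (e.g. w0 S w1).
Reflexive (axiom T): no — w0 is not related to itself.
Transitive (axiom 4): no — w0 S w1 and w1 S w8, but not w0 S w8.
Euclidean (axiom 5): no — w0 S w1 and w0 S w4, but not w1 S w4.
So F validates K, D; T would additionally require S to be reflexive. The strongest is D.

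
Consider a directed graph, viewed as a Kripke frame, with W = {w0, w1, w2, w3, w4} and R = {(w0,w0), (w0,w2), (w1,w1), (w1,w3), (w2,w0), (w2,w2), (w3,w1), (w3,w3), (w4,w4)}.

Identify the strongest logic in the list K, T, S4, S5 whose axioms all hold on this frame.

S5

Reflexive (axiom T): yes — every world is R-related to itself.
Transitive (axiom 4): yes — every two-step R-path is closed by a direct edge.
Euclidean (axiom 5): yes — any two successors of a common world are R-related.
So F validates K, T, S4, S5. The strongest is S5.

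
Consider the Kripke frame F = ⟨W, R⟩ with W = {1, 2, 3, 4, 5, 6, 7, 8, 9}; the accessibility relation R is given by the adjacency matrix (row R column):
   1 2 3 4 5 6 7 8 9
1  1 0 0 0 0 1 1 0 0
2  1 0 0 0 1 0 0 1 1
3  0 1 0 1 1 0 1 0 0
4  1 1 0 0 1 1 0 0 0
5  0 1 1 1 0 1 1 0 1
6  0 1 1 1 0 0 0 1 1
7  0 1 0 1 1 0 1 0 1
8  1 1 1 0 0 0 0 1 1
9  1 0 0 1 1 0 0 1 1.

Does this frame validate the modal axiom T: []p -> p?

No

By correspondence theory, T is valid on a frame iff R is reflexive.
Reflexive: no — 2 is not related to itself.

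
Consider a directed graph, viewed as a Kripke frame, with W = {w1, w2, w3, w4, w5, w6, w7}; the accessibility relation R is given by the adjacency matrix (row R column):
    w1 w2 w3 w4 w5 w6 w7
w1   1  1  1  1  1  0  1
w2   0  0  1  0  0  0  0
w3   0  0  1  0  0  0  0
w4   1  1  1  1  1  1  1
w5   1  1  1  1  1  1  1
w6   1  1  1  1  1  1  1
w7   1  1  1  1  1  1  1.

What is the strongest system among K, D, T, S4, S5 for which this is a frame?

Serial (axiom D): yes — every world has a successor (e.g. w1 R w1).
Reflexive (axiom T): no — w2 is not related to itself.
Transitive (axiom 4): no — w1 R w4 and w4 R w6, but not w1 R w6.
Euclidean (axiom 5): no — w1 R w2 and w1 R w4, but not w2 R w4.
So F validates K, D; T would additionally require R to be reflexive. The strongest is D.

D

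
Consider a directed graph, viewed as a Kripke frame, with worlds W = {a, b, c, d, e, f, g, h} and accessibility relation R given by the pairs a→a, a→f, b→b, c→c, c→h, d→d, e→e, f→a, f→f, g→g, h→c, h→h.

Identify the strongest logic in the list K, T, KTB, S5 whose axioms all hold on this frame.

S5

Reflexive (axiom T): yes — every world is R-related to itself.
Symmetric (axiom B): yes — every pair in R has its reverse in R.
Euclidean (axiom 5): yes — any two successors of a common world are R-related.
So F validates K, T, KTB, S5. The strongest is S5.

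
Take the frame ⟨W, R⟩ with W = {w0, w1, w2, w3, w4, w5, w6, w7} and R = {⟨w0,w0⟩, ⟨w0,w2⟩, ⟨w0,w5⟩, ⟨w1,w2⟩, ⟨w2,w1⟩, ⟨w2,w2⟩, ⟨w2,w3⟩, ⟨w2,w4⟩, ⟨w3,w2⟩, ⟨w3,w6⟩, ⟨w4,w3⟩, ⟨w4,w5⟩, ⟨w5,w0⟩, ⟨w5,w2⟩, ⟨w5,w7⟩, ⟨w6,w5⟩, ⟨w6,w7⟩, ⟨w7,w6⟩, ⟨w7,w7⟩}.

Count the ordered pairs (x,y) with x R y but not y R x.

8

Enumerating: (w0,w2), (w2,w4), (w3,w6), (w4,w3), (w4,w5), (w5,w2), (w5,w7), (w6,w5).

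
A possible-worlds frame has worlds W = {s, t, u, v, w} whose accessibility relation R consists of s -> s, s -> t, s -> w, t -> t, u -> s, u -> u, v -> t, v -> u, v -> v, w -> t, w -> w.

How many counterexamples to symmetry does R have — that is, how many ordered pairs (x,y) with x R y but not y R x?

Enumerating: (s,t), (s,w), (u,s), (v,t), (v,u), (w,t).

6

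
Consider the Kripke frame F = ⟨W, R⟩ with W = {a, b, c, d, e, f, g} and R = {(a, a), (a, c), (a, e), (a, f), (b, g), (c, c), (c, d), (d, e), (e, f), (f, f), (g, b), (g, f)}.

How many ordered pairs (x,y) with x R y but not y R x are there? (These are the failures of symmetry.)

Enumerating: (a,c), (a,e), (a,f), (c,d), (d,e), (e,f), (g,f).

7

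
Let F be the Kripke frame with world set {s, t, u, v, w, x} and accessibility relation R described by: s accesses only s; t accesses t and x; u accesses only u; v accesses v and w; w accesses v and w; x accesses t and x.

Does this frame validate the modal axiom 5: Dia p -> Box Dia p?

Axiom 5 corresponds to the accessibility relation being Euclidean.
Euclidean: yes — any two successors of a common world are R-related.

Yes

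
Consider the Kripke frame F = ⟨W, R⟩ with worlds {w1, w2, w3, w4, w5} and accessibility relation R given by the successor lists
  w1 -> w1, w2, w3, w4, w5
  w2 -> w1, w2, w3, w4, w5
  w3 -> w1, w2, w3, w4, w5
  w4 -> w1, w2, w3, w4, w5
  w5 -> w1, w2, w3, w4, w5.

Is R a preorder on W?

Yes

Reflexive: yes — every world is R-related to itself.
Transitive: yes — every two-step R-path is closed by a direct edge.
So R is a preorder.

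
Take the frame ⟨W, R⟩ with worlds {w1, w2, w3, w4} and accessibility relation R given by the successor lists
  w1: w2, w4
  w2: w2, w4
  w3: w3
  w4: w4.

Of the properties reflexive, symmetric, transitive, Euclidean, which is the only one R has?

transitive

Reflexive: no — w1 is not related to itself.
Symmetric: no — w1 R w2 but not w2 R w1.
Transitive: yes — every two-step R-path is closed by a direct edge.
Euclidean: no — w1 R w4 and w1 R w2, but not w4 R w2.
Only transitive holds.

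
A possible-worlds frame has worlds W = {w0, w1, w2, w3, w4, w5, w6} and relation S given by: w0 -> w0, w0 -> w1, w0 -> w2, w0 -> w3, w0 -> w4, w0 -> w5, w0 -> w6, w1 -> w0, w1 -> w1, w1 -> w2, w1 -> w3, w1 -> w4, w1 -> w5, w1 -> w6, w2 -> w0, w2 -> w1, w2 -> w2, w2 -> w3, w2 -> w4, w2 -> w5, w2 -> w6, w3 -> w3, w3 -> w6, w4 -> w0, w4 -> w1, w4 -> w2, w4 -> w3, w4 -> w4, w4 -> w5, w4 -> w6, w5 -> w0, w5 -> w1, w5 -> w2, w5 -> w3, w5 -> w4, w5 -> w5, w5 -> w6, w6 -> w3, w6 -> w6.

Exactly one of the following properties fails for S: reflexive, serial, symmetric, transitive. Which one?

Reflexive: yes — every world is S-related to itself.
Serial: yes — every world has a successor (e.g. w0 S w0).
Symmetric: no — w0 S w3 but not w3 S w0.
Transitive: yes — every two-step S-path is closed by a direct edge.
Only symmetric fails.

symmetric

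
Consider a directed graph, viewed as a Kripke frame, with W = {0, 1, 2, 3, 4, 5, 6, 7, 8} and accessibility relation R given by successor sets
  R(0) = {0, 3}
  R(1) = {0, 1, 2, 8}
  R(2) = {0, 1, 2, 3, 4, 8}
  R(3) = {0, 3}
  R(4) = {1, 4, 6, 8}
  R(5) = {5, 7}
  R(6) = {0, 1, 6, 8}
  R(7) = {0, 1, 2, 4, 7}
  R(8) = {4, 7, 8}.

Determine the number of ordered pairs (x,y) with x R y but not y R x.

17

Enumerating: (1,0), (1,8), (2,0), (2,3), (2,4), (2,8), (4,1), (4,6), (5,7), (6,0), (6,1), (6,8), (7,0), (7,1), (7,2), (7,4), (8,7).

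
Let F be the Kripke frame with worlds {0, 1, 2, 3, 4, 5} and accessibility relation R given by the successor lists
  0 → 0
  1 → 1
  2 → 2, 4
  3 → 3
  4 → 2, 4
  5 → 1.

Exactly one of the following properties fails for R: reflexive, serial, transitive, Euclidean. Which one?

Reflexive: no — 5 is not related to itself.
Serial: yes — every world has a successor (e.g. 0 R 0).
Transitive: yes — every two-step R-path is closed by a direct edge.
Euclidean: yes — any two successors of a common world are R-related.
Only reflexive fails.

reflexive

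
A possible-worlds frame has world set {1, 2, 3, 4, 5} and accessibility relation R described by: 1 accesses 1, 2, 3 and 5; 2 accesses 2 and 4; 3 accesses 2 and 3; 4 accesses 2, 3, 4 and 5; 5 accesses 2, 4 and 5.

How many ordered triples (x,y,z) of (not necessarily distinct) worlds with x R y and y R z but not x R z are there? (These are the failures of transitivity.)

Enumerating: (1,2,4), (1,5,4), (2,4,3), (2,4,5), (3,2,4), (5,4,3).

6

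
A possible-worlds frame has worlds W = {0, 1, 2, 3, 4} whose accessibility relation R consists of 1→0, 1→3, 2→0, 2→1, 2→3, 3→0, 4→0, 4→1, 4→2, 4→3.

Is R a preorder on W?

Reflexive: no — 0 is not related to itself.
Transitive: yes — every two-step R-path is closed by a direct edge.
So R is not a preorder.

No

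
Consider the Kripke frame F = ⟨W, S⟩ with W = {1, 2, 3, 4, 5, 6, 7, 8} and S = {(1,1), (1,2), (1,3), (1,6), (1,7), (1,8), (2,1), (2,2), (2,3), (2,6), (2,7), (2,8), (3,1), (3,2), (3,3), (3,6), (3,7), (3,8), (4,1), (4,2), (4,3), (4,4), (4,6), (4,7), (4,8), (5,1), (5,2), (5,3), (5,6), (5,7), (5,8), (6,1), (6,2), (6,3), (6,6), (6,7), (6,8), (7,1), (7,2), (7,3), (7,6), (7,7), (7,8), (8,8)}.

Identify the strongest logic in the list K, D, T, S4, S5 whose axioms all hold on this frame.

D

Serial (axiom D): yes — every world has a successor (e.g. 1 S 1).
Reflexive (axiom T): no — 5 is not related to itself.
Transitive (axiom 4): yes — every two-step S-path is closed by a direct edge.
Euclidean (axiom 5): no — 1 S 8 and 1 S 2, but not 8 S 2.
So F validates K, D; T would additionally require S to be reflexive. The strongest is D.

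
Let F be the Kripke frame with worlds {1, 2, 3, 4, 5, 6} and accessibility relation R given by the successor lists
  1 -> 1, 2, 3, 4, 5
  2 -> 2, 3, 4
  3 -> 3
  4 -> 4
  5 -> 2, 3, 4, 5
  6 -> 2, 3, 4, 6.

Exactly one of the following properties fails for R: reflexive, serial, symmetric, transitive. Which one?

Reflexive: yes — every world is R-related to itself.
Serial: yes — every world has a successor (e.g. 1 R 1).
Symmetric: no — 1 R 2 but not 2 R 1.
Transitive: yes — every two-step R-path is closed by a direct edge.
Only symmetric fails.

symmetric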